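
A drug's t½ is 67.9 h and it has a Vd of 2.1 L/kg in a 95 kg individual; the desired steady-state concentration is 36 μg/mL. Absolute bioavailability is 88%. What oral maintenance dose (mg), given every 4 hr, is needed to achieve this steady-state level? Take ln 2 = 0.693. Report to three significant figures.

Total Vd = 2.1 × 95 = 199.5 L
CL = ln 2 · Vd / t½ = 0.693 × 199.5 / 67.9 = 2.036 L/h
D = CL × Css × τ / F = 2.036 × 36 × 4 / 0.88 = 333.2 mg

333 mg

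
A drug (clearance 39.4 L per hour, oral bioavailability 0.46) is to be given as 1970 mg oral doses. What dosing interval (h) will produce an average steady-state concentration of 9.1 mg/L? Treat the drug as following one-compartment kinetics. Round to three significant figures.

2.53 h

F·D/τ = CL·Css → τ = F·D / (CL·Css).
τ = 0.46 × 1970 / (39.4 × 9.1) = 2.527 h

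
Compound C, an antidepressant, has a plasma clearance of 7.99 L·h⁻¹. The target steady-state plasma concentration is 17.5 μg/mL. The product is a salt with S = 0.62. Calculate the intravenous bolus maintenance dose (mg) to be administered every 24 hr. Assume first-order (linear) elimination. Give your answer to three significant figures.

5410 mg

At steady state, dose per interval replaces the amount cleared in that interval: S·D/τ = CL·Css.
D = CL × Css × τ / S = 7.990 × 17.5 × 24 / 0.62 = 5413 mg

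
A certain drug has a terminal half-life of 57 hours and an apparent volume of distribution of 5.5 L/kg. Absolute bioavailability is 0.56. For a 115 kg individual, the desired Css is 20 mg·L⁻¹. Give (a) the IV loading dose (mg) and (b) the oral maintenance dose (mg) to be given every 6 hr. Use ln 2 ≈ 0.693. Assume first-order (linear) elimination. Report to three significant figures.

Vd(total) = 115 kg × 5.5 L/kg = 632.5 L
LD = Vd × C = 632.5 × 20 = 12650 mg
CL = 0.693 × Vd / t½ = 0.693 × 632.5 / 57 = 7.690 L/h
D = CL × Css × τ / F = 7.690 × 20 × 6 / 0.56 = 1648 mg

(a) 12700 mg; (b) 1650 mg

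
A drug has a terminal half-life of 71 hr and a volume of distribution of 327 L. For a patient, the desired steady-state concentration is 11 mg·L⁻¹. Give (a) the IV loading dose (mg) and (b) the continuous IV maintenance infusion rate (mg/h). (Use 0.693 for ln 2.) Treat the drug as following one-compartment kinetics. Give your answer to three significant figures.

(a) 3600 mg; (b) 35.1 mg/h

LD = Vd × C = 327.0 × 11 = 3597 mg
CL = 0.693 × Vd / t½ = 0.693 × 327.0 / 71 = 3.192 L/h
Infusion rate = CL × Css = 3.192 × 11 = 35.11 mg/h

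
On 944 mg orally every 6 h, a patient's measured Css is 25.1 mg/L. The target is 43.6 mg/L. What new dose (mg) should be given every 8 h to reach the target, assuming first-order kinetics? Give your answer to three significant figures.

With linear kinetics, Css is proportional to dose rate (D/τ) at fixed clearance.
D₂ = D₁ × (Css,target / Css,current) × (τ₂/τ₁) = 944 × (43.6/25.1) × (8/6) = 2186 mg

2190 mg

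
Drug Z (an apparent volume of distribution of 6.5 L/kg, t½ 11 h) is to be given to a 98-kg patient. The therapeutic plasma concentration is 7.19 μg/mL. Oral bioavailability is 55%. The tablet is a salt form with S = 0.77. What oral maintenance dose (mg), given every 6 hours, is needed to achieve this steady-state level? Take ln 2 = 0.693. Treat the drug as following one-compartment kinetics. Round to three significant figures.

Vd(total) = 98 kg × 6.5 L/kg = 637.0 L
CL = 0.693 × Vd / t½ = 0.693 × 637.0 / 11 = 40.13 L/h
D = CL × Css × τ / F / S = 40.13 × 7.19 × 6 / 0.55 / 0.77 = 4088 mg

4090 mg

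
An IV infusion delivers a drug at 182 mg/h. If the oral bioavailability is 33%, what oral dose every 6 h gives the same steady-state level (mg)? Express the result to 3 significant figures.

3310 mg

To maintain the same Css, the systemic dosing rate must be unchanged: F·D/τ = infusion rate.
D = rate × τ / F = 182 × 6 / 0.33 = 3309 mg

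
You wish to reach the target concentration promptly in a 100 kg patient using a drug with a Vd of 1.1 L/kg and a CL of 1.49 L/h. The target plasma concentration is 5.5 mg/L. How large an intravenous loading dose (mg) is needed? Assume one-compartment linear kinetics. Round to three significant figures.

605 mg

Vd(total) = 100 kg × 1.1 L/kg = 110.0 L
LD = Vd × C = 110.0 × 5.500 = 605.0 mg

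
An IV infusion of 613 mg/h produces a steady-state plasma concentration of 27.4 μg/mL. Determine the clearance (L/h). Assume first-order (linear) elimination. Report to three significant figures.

At steady state, infusion rate = CL × Css, so CL = rate / Css.
CL = 613 / 27.4 = 22.37 L/h

22.4 L/h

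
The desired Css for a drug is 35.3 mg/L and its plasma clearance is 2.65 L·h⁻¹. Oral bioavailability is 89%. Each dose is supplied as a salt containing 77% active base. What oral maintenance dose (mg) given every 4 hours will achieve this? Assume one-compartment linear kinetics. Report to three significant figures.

At steady state, dose per interval replaces the amount cleared in that interval: F·S·D/τ = CL·Css.
D = CL × Css × τ / F / S = 2.650 × 35.3 × 4 / 0.89 / 0.77 = 546.0 mg

546 mg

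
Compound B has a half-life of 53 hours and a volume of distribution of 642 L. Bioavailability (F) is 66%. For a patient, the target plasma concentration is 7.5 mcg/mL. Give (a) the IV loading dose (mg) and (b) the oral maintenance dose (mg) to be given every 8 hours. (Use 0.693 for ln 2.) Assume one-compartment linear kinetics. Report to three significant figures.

(a) 4820 mg; (b) 763 mg

LD = Vd × C = 642.0 × 7.5 = 4815 mg
CL = 0.693 × Vd / t½ = 0.693 × 642.0 / 53 = 8.394 L/h
D = CL × Css × τ / F = 8.394 × 7.5 × 8 / 0.66 = 763.1 mg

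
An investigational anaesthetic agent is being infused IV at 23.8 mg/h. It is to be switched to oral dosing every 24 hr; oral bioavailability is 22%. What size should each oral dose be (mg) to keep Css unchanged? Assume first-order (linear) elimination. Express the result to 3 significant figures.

2600 mg

To maintain the same Css, the systemic dosing rate must be unchanged: F·D/τ = infusion rate.
D = rate × τ / F = 23.8 × 24 / 0.22 = 2596 mg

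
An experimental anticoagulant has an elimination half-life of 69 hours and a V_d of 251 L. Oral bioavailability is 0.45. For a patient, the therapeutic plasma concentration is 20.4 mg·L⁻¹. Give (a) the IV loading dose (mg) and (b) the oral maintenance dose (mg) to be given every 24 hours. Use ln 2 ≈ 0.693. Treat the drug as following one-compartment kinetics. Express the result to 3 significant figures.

(a) 5120 mg; (b) 2740 mg

LD = Vd × C = 251.0 × 20.4 = 5120 mg
CL = 0.693 × Vd / t½ = 0.693 × 251.0 / 69 = 2.521 L/h
D = CL × Css × τ / F = 2.521 × 20.4 × 24 / 0.45 = 2743 mg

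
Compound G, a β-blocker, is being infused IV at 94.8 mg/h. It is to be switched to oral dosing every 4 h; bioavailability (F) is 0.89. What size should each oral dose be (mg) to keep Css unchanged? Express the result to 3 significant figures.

To maintain the same Css, the systemic dosing rate must be unchanged: F·D/τ = infusion rate.
D = rate × τ / F = 94.8 × 4 / 0.89 = 426.1 mg

426 mg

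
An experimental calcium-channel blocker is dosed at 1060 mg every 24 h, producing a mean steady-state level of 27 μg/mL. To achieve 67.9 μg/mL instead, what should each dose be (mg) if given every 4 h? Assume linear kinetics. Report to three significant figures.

For first-order elimination, Css ∝ F·D/(CL·τ); F and CL are unchanged, so Css ∝ D/τ.
D₂ = D₁ × (Css,target / Css,current) × (τ₂/τ₁) = 1060 × (67.9/27) × (4/24) = 444.3 mg

444 mg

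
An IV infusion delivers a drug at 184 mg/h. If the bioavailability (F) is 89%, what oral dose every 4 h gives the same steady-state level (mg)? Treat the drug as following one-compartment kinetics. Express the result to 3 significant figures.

827 mg

To maintain the same Css, the systemic dosing rate must be unchanged: F·D/τ = infusion rate.
D = rate × τ / F = 184 × 4 / 0.89 = 827.0 mg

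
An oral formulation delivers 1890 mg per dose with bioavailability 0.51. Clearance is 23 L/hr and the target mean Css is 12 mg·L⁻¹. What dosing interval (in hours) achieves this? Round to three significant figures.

F·D/τ = CL·Css → τ = F·D / (CL·Css).
τ = 0.51 × 1890 / (23 × 12) = 3.492 h

3.49 h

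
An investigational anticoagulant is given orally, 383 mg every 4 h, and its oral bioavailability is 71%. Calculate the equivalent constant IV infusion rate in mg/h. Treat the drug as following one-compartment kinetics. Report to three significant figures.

68.0 mg/h

Equivalent systemic input: infusion rate = F·D/τ.
Rate = 0.71 × 383 / 4 = 67.98 mg/h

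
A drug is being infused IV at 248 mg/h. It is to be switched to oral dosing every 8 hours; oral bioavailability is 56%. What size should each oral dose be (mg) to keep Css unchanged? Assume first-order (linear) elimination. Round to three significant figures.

To maintain the same Css, the systemic dosing rate must be unchanged: F·D/τ = infusion rate.
D = rate × τ / F = 248 × 8 / 0.56 = 3543 mg

3540 mg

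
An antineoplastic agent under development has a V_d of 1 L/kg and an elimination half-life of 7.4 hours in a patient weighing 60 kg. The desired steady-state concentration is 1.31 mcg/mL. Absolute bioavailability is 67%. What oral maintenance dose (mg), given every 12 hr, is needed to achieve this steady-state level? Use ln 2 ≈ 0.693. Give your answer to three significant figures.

Vd = 1 L/kg × 60 kg = 60.00 L
k = 0.693/7.4 = 0.09365 h⁻¹, so CL = k·Vd = 0.09365 × 60.00 = 5.619 L/h
D = CL × Css × τ / F = 5.619 × 1.31 × 12 / 0.67 = 131.8 mg

132 mg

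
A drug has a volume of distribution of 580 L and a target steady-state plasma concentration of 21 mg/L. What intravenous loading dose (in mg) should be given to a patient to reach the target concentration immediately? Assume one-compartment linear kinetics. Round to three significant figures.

12200 mg

LD = Vd × C = 580.0 × 21.00 = 12180 mg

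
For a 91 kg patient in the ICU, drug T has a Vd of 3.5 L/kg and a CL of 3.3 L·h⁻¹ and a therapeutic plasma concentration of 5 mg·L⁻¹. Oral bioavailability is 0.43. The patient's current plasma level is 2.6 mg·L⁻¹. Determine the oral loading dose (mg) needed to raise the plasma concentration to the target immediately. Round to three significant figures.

1780 mg

Vd(total) = 91 kg × 3.5 L/kg = 318.5 L
Concentration deficit ΔC = 5 − 2.6 = 2.400 mg/L
LD = Vd × ΔC / F = 318.5 × 2.400 / 0.43 = 1778 mg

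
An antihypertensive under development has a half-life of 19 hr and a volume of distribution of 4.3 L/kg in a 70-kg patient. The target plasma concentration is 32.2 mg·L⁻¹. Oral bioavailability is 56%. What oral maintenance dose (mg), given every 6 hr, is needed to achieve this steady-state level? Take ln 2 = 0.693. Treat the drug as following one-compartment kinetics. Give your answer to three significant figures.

3790 mg

Vd(total) = 70 kg × 4.3 L/kg = 301.0 L
k = 0.693/19 = 0.03647 h⁻¹, so CL = k·Vd = 0.03647 × 301.0 = 10.98 L/h
D = CL × Css × τ / F = 10.98 × 32.2 × 6 / 0.56 = 3788 mg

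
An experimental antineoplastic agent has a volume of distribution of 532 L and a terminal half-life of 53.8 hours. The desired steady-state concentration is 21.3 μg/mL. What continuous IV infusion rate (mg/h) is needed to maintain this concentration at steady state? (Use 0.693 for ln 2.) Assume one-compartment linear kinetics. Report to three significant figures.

CL = 0.693 × Vd / t½ = 0.693 × 532.0 / 53.8 = 6.853 L/h
Infusion rate = CL × Css = 6.853 × 21.3 = 146.0 mg/h

146 mg/h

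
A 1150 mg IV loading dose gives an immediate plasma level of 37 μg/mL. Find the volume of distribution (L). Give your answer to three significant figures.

31.1 L

Immediately after an IV bolus, C₀ = Dose / Vd, so Vd = Dose / C₀.
Vd = 1150 / 37 = 31.08 L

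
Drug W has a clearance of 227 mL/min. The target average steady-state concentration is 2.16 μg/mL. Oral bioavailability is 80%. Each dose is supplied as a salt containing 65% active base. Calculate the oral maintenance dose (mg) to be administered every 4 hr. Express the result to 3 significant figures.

226 mg

CL = 227 mL/min × 60/1000 = 13.62 L/h
At steady state, dose per interval replaces the amount cleared in that interval: F·S·D/τ = CL·Css.
D = CL × Css × τ / F / S = 13.62 × 2.16 × 4 / 0.8 / 0.65 = 226.3 mg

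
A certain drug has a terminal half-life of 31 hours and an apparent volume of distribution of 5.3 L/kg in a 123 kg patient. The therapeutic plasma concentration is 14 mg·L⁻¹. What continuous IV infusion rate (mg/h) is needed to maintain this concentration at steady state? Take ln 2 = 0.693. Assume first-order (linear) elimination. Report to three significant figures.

204 mg/h

Vd(total) = 123 kg × 5.3 L/kg = 651.9 L
CL = ln 2 · Vd / t½ = 0.693 × 651.9 / 31 = 14.57 L/h
Infusion rate = CL × Css = 14.57 × 14 = 204.0 mg/h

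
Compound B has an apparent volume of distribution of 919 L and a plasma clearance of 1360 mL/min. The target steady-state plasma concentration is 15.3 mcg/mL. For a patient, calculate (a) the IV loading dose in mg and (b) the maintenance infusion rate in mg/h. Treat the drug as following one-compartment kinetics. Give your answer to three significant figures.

Loading: fill Vd to C_target → 919.0 L × 15.3 mg/L = 14060 mg
Convert clearance: 1360 mL/min × 60 min/h ÷ 1000 mL/L = 81.60 L/h
Infusion rate = 81.60 L/h × 15.3 mg/L = 1248 mg/h

(a) 14100 mg; (b) 1250 mg/h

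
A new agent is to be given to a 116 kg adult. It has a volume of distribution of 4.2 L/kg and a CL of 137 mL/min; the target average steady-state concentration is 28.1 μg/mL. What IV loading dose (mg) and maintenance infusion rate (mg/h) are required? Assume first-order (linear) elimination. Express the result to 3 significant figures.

Vd = 4.2 L/kg × 116 kg = 487.2 L
Loading dose = Vd × C = 487.2 × 28.1 = 13690 mg
Convert clearance: 137 mL/min × 60 min/h ÷ 1000 mL/L = 8.220 L/h
Maintenance infusion rate = CL × Css = 8.220 × 28.1 = 231.0 mg/h

(a) 13700 mg; (b) 231 mg/h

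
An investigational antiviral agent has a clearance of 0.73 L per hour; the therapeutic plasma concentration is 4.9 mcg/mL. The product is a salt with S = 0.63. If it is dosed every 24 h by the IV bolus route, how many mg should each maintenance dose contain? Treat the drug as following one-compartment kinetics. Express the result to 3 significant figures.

At steady state, dose per interval replaces the amount cleared in that interval: S·D/τ = CL·Css.
D = CL × Css × τ / S = 0.7300 × 4.9 × 24 / 0.63 = 136.3 mg

136 mg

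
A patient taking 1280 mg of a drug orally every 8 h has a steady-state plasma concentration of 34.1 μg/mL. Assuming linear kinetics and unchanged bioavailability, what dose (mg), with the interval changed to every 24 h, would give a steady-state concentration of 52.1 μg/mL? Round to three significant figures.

5870 mg

For first-order elimination, Css ∝ F·D/(CL·τ); F and CL are unchanged, so Css ∝ D/τ.
D₂ = D₁ × (Css,target / Css,current) × (τ₂/τ₁) = 1280 × (52.1/34.1) × (24/8) = 5867 mg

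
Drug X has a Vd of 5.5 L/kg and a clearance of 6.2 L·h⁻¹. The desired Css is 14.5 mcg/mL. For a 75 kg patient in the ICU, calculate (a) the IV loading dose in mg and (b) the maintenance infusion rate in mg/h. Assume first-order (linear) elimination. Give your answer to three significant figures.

Vd(total) = 75 kg × 5.5 L/kg = 412.5 L
LD = Vd · C_target = 412.5 × 14.5 = 5981 mg
Maintenance infusion rate = CL × Css = 6.200 × 14.5 = 89.90 mg/h

(a) 5980 mg; (b) 89.9 mg/h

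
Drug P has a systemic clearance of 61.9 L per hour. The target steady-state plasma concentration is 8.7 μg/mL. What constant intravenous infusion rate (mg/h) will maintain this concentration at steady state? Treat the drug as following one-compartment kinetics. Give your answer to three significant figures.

Rate = CL × Css = 61.90 × 8.7 = 538.5 mg/h

539 mg/h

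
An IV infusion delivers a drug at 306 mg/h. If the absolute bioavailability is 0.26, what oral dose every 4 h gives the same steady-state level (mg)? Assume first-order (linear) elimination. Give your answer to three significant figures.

To maintain the same Css, the systemic dosing rate must be unchanged: F·D/τ = infusion rate.
D = rate × τ / F = 306 × 4 / 0.26 = 4708 mg

4710 mg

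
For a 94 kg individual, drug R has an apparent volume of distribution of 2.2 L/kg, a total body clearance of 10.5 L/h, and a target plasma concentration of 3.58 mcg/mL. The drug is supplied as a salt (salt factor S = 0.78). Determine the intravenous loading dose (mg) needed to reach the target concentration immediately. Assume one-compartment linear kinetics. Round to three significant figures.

949 mg

Vd(total) = 94 kg × 2.2 L/kg = 206.8 L
LD = Vd × C / S = 206.8 × 3.580 / 0.78 = 949.2 mg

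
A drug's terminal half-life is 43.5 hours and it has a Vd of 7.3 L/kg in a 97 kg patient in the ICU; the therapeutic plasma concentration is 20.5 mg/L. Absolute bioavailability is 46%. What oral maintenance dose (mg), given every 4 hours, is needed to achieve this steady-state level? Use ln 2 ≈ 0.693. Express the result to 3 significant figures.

Total Vd = 7.3 × 97 = 708.1 L
CL = ln 2 · Vd / t½ = 0.693 × 708.1 / 43.5 = 11.28 L/h
D = CL × Css × τ / F = 11.28 × 20.5 × 4 / 0.46 = 2011 mg

2010 mg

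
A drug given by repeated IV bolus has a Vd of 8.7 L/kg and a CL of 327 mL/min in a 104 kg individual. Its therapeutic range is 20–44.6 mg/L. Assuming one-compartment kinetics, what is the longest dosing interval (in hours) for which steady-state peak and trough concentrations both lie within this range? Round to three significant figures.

37.0 h

Vd = 8.7 L/kg × 104 kg = 904.8 L
CL = 327 mL/min = 327 × 0.06 = 19.62 L/h
k = CL / Vd = 19.62 / 904.8 = 0.02168 h⁻¹
Between IV bolus doses, concentration decays as C = C₀·e^(−kτ), so C_peak/C_trough = e^(kτ).
τ_max = ln(C_peak/C_trough) / k = ln(44.6/20) / 0.02168 = 0.8020 / 0.02168 = 36.99 h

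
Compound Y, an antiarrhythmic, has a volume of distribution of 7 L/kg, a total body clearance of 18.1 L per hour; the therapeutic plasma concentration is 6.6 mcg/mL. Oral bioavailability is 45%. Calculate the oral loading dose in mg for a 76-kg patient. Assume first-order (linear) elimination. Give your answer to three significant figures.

7800 mg

Vd = 7 L/kg × 76 kg = 532.0 L
LD is governed by Vd — clearance does not enter the loading-dose calculation.
LD = Vd × C / F = 532.0 × 6.600 / 0.45 = 7803 mg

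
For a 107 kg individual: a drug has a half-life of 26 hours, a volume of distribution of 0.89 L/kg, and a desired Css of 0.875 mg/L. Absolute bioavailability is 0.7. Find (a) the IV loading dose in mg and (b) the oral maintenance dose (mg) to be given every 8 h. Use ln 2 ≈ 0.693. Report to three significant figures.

(a) 83.3 mg; (b) 25.4 mg

Total Vd = 0.89 × 107 = 95.23 L
LD = Vd × C = 95.23 × 0.875 = 83.33 mg
CL = 0.693 × Vd / t½ = 0.693 × 95.23 / 26 = 2.538 L/h
D = CL × Css × τ / F = 2.538 × 0.875 × 8 / 0.7 = 25.38 mg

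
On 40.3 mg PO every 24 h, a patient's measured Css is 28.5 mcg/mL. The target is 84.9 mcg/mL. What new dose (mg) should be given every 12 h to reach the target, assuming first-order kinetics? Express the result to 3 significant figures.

With linear kinetics, Css is proportional to dose rate (D/τ) at fixed clearance.
D₂ = D₁ × (Css,target / Css,current) × (τ₂/τ₁) = 40.3 × (84.9/28.5) × (12/24) = 60.03 mg

60.0 mg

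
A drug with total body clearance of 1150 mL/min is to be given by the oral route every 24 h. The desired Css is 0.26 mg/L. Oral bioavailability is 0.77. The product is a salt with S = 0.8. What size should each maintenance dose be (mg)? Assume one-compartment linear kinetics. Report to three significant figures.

CL = 1150 mL/min = 1150 × 0.06 = 69.00 L/h
D = CL × Css × τ / F / S = 69.00 × 0.26 × 24 / 0.77 / 0.8 = 699.0 mg

699 mg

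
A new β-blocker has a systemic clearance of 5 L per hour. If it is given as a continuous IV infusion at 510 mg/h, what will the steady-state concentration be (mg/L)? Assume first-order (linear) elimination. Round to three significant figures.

Css = rate / CL = 510 / 5.000 = 102.0 mg/L

102 mg/L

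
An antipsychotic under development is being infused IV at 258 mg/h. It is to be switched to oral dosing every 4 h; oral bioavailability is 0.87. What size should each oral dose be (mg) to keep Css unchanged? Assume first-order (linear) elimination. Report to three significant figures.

To maintain the same Css, the systemic dosing rate must be unchanged: F·D/τ = infusion rate.
D = rate × τ / F = 258 × 4 / 0.87 = 1186 mg

1190 mg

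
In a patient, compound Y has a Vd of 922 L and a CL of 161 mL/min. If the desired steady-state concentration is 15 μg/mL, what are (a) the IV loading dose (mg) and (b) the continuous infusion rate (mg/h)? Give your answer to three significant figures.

(a) 13800 mg; (b) 145 mg/h

Loading dose = Vd × C = 922.0 × 15 = 13830 mg
CL = 161 mL/min × 60/1000 = 9.660 L/h
Maintenance: replace elimination → rate = CL × Css = 9.660 × 15 = 144.9 mg/h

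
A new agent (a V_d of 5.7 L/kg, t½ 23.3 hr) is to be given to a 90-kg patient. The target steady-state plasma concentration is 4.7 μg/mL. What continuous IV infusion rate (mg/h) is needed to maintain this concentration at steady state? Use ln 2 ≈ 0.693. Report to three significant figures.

Total Vd = 5.7 × 90 = 513.0 L
CL = ln 2 · Vd / t½ = 0.693 × 513.0 / 23.3 = 15.26 L/h
Infusion rate = CL × Css = 15.26 × 4.7 = 71.72 mg/h

71.7 mg/h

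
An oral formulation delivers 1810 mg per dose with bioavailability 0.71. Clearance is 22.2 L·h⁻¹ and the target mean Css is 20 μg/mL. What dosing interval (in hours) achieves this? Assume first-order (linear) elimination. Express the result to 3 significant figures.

2.89 h

F·D/τ = CL·Css → τ = F·D / (CL·Css).
τ = 0.71 × 1810 / (22.2 × 20) = 2.894 h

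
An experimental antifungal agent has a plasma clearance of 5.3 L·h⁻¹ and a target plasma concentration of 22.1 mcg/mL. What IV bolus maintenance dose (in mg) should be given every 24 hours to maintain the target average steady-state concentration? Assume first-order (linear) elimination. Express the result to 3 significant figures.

2810 mg

D = CL × Css × τ = 5.300 × 22.1 × 24 = 2811 mg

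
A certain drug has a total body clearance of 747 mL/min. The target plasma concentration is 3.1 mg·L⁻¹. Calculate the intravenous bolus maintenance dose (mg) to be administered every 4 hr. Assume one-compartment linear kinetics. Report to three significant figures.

556 mg

CL = 747 mL/min = 747 × 0.06 = 44.82 L/h
D = CL × Css × τ = 44.82 × 3.1 × 4 = 555.8 mg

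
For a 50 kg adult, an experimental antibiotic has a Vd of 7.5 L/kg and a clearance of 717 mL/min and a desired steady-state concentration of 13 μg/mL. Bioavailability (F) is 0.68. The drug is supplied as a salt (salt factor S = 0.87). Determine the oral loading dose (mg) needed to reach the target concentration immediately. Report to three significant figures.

8240 mg

Vd(total) = 50 kg × 7.5 L/kg = 375.0 L
LD = Vd × C / F / S = 375.0 × 13.00 / 0.68 / 0.87 = 8240 mg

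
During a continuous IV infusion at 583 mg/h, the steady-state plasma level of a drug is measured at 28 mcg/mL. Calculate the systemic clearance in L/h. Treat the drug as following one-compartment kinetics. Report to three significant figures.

20.8 L/h

At steady state, infusion rate = CL × Css, so CL = rate / Css.
CL = 583 / 28 = 20.82 L/h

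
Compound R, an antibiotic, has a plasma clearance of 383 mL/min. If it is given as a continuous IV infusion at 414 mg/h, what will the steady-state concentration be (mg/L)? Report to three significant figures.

18.0 mg/L

Convert clearance: 383 mL/min × 60 min/h ÷ 1000 mL/L = 22.98 L/h
Css = rate / CL = 414 / 22.98 = 18.02 mg/L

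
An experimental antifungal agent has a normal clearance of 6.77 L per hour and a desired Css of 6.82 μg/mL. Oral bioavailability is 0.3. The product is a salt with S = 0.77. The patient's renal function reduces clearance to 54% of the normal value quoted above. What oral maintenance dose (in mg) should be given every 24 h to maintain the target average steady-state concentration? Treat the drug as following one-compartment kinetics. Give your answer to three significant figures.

Patient clearance = 0.54 × 6.770 = 3.656 L/h
D = CL × Css × τ / F / S = 3.656 × 6.82 × 24 / 0.3 / 0.77 = 2591 mg

2590 mg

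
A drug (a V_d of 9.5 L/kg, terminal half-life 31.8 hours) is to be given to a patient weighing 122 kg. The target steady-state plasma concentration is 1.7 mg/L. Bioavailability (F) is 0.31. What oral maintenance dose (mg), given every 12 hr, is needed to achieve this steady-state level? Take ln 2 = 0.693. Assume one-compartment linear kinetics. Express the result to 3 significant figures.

Vd(total) = 122 kg × 9.5 L/kg = 1159 L
CL = ln 2 · Vd / t½ = 0.693 × 1159 / 31.8 = 25.26 L/h
D = CL × Css × τ / F = 25.26 × 1.7 × 12 / 0.31 = 1662 mg

1660 mg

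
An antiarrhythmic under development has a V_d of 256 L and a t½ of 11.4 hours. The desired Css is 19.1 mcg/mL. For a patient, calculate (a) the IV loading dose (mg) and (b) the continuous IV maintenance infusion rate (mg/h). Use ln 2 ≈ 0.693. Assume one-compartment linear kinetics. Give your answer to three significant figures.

(a) 4890 mg; (b) 297 mg/h

LD = Vd × C = 256.0 × 19.1 = 4890 mg
CL = 0.693 × Vd / t½ = 0.693 × 256.0 / 11.4 = 15.56 L/h
Infusion rate = CL × Css = 15.56 × 19.1 = 297.2 mg/h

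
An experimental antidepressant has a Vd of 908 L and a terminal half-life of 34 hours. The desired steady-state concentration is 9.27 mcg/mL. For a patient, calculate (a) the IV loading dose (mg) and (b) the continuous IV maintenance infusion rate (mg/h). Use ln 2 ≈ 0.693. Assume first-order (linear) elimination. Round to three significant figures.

LD = Vd × C = 908.0 × 9.27 = 8417 mg
CL = 0.693 × Vd / t½ = 0.693 × 908.0 / 34 = 18.51 L/h
Infusion rate = CL × Css = 18.51 × 9.27 = 171.6 mg/h

(a) 8420 mg; (b) 172 mg/h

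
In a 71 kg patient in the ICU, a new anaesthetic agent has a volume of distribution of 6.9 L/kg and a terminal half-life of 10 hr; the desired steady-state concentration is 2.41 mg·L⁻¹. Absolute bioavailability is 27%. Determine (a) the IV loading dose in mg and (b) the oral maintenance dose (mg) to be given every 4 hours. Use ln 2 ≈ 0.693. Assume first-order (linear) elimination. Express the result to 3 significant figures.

(a) 1180 mg; (b) 1210 mg

Vd(total) = 71 kg × 6.9 L/kg = 489.9 L
LD = Vd × C = 489.9 × 2.41 = 1181 mg
CL = 0.693 × Vd / t½ = 0.693 × 489.9 / 10 = 33.95 L/h
D = CL × Css × τ / F = 33.95 × 2.41 × 4 / 0.27 = 1212 mg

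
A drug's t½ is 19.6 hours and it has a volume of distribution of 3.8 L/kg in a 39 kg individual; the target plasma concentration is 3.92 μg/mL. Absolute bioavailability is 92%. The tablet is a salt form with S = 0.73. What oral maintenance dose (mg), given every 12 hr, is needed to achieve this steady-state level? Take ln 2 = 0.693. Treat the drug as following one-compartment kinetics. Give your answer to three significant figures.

Vd(total) = 39 kg × 3.8 L/kg = 148.2 L
CL = 0.693 × Vd / t½ = 0.693 × 148.2 / 19.6 = 5.240 L/h
D = CL × Css × τ / F / S = 5.240 × 3.92 × 12 / 0.92 / 0.73 = 367.0 mg

367 mg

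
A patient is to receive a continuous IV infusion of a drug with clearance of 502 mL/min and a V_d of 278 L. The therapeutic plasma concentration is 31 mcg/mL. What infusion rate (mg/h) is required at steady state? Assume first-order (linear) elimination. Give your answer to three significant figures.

CL = 502 mL/min = 502 × 0.06 = 30.12 L/h
Rate = CL × Css = 30.12 × 31 = 933.7 mg/h

934 mg/h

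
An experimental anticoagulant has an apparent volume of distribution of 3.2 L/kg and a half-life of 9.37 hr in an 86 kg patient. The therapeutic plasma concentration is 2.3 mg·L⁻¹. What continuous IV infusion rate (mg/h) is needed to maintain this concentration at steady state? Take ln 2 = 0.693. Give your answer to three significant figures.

46.8 mg/h

Vd(total) = 86 kg × 3.2 L/kg = 275.2 L
CL = 0.693 × Vd / t½ = 0.693 × 275.2 / 9.37 = 20.35 L/h
Infusion rate = CL × Css = 20.35 × 2.3 = 46.81 mg/h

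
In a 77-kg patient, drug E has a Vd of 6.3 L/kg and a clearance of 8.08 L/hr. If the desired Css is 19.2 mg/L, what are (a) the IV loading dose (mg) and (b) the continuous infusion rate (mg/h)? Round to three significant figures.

Total Vd = 6.3 × 77 = 485.1 L
LD = Vd · C_target = 485.1 × 19.2 = 9314 mg
Maintenance infusion rate = CL × Css = 8.080 × 19.2 = 155.1 mg/h

(a) 9310 mg; (b) 155 mg/h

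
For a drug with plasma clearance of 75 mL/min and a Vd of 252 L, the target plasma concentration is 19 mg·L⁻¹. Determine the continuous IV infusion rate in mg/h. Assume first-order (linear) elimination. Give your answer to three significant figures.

85.5 mg/h

Convert clearance: 75 mL/min × 60 min/h ÷ 1000 mL/L = 4.500 L/h
Vd does not affect the maintenance rate; only clearance governs steady-state input.
Rate = CL × Css = 4.500 × 19 = 85.50 mg/h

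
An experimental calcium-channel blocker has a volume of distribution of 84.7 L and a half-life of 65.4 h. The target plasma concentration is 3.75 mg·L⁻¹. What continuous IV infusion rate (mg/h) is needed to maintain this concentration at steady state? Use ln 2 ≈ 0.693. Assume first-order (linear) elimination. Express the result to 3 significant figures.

CL = 0.693 × Vd / t½ = 0.693 × 84.70 / 65.4 = 0.8975 L/h
Infusion rate = CL × Css = 0.8975 × 3.75 = 3.366 mg/h

3.37 mg/h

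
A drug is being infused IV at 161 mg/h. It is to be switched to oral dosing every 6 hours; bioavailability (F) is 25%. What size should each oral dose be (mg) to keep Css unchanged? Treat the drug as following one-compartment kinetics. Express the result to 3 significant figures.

3860 mg

To maintain the same Css, the systemic dosing rate must be unchanged: F·D/τ = infusion rate.
D = rate × τ / F = 161 × 6 / 0.25 = 3864 mg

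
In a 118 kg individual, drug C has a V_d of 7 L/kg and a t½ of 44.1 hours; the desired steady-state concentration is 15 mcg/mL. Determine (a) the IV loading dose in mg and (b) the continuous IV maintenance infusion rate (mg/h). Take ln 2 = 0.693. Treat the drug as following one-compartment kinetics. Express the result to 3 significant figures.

Vd = 7 L/kg × 118 kg = 826.0 L
LD = Vd × C = 826.0 × 15 = 12390 mg
CL = 0.693 × Vd / t½ = 0.693 × 826.0 / 44.1 = 12.98 L/h
Infusion rate = CL × Css = 12.98 × 15 = 194.7 mg/h

(a) 12400 mg; (b) 195 mg/h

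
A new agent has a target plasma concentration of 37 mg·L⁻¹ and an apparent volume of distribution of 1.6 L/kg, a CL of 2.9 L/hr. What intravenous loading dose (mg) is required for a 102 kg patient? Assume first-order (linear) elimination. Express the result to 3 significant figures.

6040 mg

Vd(total) = 102 kg × 1.6 L/kg = 163.2 L
LD = Vd × C = 163.2 × 37.00 = 6038 mg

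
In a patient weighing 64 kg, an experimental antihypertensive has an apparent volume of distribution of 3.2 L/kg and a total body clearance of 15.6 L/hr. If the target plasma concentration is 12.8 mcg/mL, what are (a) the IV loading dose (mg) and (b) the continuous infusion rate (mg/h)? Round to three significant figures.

Vd(total) = 64 kg × 3.2 L/kg = 204.8 L
Loading dose = Vd × C = 204.8 × 12.8 = 2621 mg
Maintenance infusion rate = CL × Css = 15.60 × 12.8 = 199.7 mg/h

(a) 2620 mg; (b) 200 mg/h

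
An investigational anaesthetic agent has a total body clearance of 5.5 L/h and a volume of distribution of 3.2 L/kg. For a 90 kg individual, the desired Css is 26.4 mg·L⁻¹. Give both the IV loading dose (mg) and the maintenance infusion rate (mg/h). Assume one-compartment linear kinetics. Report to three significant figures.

Vd = 3.2 L/kg × 90 kg = 288.0 L
Loading dose = Vd × C = 288.0 × 26.4 = 7603 mg
Infusion rate = 5.500 L/h × 26.4 mg/L = 145.2 mg/h

(a) 7600 mg; (b) 145 mg/h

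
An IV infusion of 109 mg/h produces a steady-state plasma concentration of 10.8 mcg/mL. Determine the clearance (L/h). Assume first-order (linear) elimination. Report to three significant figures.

10.1 L/h

At steady state, infusion rate = CL × Css, so CL = rate / Css.
CL = 109 / 10.8 = 10.09 L/h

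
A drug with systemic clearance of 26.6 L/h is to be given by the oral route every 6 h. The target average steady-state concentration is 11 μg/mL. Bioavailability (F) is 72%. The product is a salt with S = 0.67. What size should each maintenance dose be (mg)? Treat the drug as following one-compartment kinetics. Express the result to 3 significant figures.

3640 mg

D = CL × Css × τ / F / S = 26.60 × 11 × 6 / 0.72 / 0.67 = 3639 mg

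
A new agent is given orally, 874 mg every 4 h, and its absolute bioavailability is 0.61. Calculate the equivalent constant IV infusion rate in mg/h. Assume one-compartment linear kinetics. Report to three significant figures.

Equivalent systemic input: infusion rate = F·D/τ.
Rate = 0.61 × 874 / 4 = 133.3 mg/h

133 mg/h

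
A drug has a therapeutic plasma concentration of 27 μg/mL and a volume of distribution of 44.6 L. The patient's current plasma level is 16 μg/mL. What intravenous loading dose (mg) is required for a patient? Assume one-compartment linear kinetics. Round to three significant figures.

Concentration deficit ΔC = 27 − 16 = 11.00 mg/L
LD = Vd × ΔC = 44.60 × 11.00 = 490.6 mg

491 mg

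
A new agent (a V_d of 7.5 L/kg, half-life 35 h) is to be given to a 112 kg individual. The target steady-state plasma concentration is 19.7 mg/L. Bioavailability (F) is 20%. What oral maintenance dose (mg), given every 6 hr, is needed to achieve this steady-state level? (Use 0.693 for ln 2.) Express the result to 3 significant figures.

9830 mg

Vd(total) = 112 kg × 7.5 L/kg = 840.0 L
CL = 0.693 × Vd / t½ = 0.693 × 840.0 / 35 = 16.63 L/h
D = CL × Css × τ / F = 16.63 × 19.7 × 6 / 0.2 = 9828 mg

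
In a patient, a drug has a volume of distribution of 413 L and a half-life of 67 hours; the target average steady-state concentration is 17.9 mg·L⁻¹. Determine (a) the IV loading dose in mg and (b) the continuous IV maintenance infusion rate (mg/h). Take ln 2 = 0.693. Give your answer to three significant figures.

(a) 7390 mg; (b) 76.5 mg/h

LD = Vd × C = 413.0 × 17.9 = 7393 mg
CL = 0.693 × Vd / t½ = 0.693 × 413.0 / 67 = 4.272 L/h
Infusion rate = CL × Css = 4.272 × 17.9 = 76.47 mg/h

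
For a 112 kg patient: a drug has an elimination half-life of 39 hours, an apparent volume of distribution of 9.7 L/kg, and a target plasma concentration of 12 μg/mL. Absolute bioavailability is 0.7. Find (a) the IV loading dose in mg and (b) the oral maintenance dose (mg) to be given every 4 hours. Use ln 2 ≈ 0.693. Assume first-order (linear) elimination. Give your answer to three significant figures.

Vd(total) = 112 kg × 9.7 L/kg = 1086 L
LD = Vd × C = 1086 × 12 = 13030 mg
CL = 0.693 × Vd / t½ = 0.693 × 1086 / 39 = 19.30 L/h
D = CL × Css × τ / F = 19.30 × 12 × 4 / 0.7 = 1323 mg

(a) 13000 mg; (b) 1320 mg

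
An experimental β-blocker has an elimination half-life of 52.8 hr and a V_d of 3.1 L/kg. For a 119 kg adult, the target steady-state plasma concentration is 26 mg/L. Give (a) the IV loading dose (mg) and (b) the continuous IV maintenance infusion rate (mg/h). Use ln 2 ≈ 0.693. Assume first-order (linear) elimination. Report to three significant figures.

(a) 9590 mg; (b) 126 mg/h

Vd(total) = 119 kg × 3.1 L/kg = 368.9 L
LD = Vd × C = 368.9 × 26 = 9591 mg
CL = 0.693 × Vd / t½ = 0.693 × 368.9 / 52.8 = 4.842 L/h
Infusion rate = CL × Css = 4.842 × 26 = 125.9 mg/h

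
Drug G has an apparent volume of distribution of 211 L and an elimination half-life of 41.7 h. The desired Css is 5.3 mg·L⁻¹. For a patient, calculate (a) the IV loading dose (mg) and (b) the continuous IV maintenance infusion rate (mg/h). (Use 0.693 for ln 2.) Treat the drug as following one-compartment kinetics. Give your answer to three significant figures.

(a) 1120 mg; (b) 18.6 mg/h

LD = Vd × C = 211.0 × 5.3 = 1118 mg
CL = 0.693 × Vd / t½ = 0.693 × 211.0 / 41.7 = 3.507 L/h
Infusion rate = CL × Css = 3.507 × 5.3 = 18.59 mg/h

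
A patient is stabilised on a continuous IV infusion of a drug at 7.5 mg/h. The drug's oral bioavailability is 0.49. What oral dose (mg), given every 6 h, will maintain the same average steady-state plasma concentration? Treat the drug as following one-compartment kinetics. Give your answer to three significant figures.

91.8 mg

To maintain the same Css, the systemic dosing rate must be unchanged: F·D/τ = infusion rate.
D = rate × τ / F = 7.5 × 6 / 0.49 = 91.84 mg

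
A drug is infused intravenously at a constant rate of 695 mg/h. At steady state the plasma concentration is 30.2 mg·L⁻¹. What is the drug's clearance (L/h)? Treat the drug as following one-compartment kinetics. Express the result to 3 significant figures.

23.0 L/h

At steady state, infusion rate = CL × Css, so CL = rate / Css.
CL = 695 / 30.2 = 23.01 L/h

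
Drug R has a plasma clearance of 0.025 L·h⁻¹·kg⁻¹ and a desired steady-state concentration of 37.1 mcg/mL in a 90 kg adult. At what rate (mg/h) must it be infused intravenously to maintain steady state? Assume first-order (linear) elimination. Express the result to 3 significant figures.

CL = 0.025 L·h⁻¹·kg⁻¹ × 90 kg = 2.250 L/h
At steady state, infusion rate equals elimination rate: rate in = CL × Css.
Rate = CL × Css = 2.250 × 37.1 = 83.48 mg/h

83.5 mg/h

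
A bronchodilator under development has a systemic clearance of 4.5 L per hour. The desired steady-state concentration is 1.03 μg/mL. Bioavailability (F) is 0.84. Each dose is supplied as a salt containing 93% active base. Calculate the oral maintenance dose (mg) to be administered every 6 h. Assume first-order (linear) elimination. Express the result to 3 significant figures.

D = CL × Css × τ / F / S = 4.500 × 1.03 × 6 / 0.84 / 0.93 = 35.60 mg

35.6 mg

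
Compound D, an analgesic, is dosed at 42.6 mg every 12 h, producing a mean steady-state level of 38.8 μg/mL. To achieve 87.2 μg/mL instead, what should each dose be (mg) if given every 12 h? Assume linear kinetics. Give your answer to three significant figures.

95.7 mg

With linear kinetics, Css is proportional to dose rate (D/τ) at fixed clearance.
D₂ = D₁ × (Css,target / Css,current) = 42.6 × 87.2/38.8 = 95.74 mg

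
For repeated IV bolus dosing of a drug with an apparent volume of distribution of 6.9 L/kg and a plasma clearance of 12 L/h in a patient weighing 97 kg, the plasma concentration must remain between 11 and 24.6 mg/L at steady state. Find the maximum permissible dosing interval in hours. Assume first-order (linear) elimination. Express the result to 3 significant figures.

44.9 h

Vd(total) = 97 kg × 6.9 L/kg = 669.3 L
k = CL / Vd = 12.00 / 669.3 = 0.01793 h⁻¹
Between IV bolus doses, concentration decays as C = C₀·e^(−kτ), so C_peak/C_trough = e^(kτ).
τ_max = ln(C_peak/C_trough) / k = ln(24.6/11) / 0.01793 = 0.8049 / 0.01793 = 44.89 h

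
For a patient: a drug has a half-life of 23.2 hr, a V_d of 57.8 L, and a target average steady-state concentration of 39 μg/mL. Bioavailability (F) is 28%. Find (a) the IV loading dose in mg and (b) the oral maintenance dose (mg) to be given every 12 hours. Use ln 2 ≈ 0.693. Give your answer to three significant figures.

LD = Vd × C = 57.80 × 39 = 2254 mg
CL = 0.693 × Vd / t½ = 0.693 × 57.80 / 23.2 = 1.727 L/h
D = CL × Css × τ / F = 1.727 × 39 × 12 / 0.28 = 2887 mg

(a) 2250 mg; (b) 2890 mg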